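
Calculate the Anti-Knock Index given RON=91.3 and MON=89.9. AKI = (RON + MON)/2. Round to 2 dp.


AKI = (RON + MON) / 2
AKI = (91.3 + 89.9) / 2
AKI = 181.2 / 2 = 90.60


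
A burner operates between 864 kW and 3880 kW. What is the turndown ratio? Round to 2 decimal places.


TDR = Q_max / Q_min
TDR = 3880 / 864 = 4.49


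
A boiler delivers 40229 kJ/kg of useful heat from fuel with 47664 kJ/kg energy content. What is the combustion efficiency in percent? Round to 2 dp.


Efficiency = (Q_useful / Q_fuel) * 100
Efficiency = (40229 / 47664) * 100
Efficiency = 0.8440 * 100 = 84.40%


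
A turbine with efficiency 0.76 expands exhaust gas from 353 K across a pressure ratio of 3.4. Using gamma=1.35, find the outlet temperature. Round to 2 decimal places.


T_out = T_in * (1 - eta * (1 - PR^(-(gamma-1)/gamma)))
Exponent = -(1.35-1)/1.35 = -0.25925926
PR^exp = 3.4^(-0.25925926) = 0.72813041
Factor = 1 - 0.76*(1 - 0.72813041) = 0.79337911
T_out = 353 * 0.79337911 = 280.06 K


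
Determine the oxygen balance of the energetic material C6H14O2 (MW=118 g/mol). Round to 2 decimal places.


OB = -1600 * (2C + H/2 - O) / MW
Inner = 2*6 + 14/2 - 2 = 17.00
OB = -1600 * 17.00 / 118 = -230.51%


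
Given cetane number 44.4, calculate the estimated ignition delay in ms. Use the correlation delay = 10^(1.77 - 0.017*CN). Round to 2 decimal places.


delay = 10^(1.77 - 0.017*CN)
Exponent = 1.77 - 0.017*44.4 = 1.0152
delay = 10^1.0152 = 10.36 ms


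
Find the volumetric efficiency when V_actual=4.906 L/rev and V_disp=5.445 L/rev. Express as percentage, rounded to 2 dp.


eta_v = (V_actual / V_disp) * 100
Ratio = 4.906 / 5.445 = 0.9010
eta_v = 0.9010 * 100 = 90.10%


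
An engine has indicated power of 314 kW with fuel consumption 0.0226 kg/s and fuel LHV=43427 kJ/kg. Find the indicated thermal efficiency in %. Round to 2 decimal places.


eta_ith = (IP / (mf * LHV)) * 100
Denominator = 0.0226 * 43427 = 981.4502 kW
eta_ith = (314 / 981.4502) * 100 = 31.99%


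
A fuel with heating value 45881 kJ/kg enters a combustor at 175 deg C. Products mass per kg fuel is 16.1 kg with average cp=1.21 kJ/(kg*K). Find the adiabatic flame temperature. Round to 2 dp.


T_ad = T_in + Hc / (m_p * cp)
Denominator = 16.1 * 1.21 = 19.4810
Temperature rise = 45881 / 19.4810 = 2355.17 K
T_ad = 175 + 2355.17 = 2530.17 deg C


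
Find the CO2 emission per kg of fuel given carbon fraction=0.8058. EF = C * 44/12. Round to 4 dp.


EF = C_frac * (M_CO2 / M_C)
EF = 0.8058 * (44/12)
EF = 0.8058 * 3.666667 = 2.9546 kg_CO2/kg_fuel


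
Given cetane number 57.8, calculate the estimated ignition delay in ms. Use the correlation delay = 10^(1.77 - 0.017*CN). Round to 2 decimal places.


delay = 10^(1.77 - 0.017*CN)
Exponent = 1.77 - 0.017*57.8 = 0.7874
delay = 10^0.7874 = 6.13 ms


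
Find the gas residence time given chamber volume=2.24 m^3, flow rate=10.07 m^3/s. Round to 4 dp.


tau = V / Q_flow
tau = 2.24 / 10.07 = 0.2224 s


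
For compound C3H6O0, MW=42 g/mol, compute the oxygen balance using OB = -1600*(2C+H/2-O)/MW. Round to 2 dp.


OB = -1600 * (2C + H/2 - O) / MW
Inner = 2*3 + 6/2 - 0 = 9.00
OB = -1600 * 9.00 / 42 = -342.86%


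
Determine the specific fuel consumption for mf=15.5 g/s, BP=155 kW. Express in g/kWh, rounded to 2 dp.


SFC = (mf / BP) * 3600
Rate = 15.5 / 155 = 0.100000 g/(s*kW)
SFC = 0.100000 * 3600 = 360.00 g/kWh


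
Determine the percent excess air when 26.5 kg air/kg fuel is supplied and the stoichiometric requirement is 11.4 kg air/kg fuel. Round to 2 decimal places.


Excess air = actual - stoichiometric = 26.5 - 11.4 = 15.10 kg/kg fuel
Excess air % = (excess / stoich) * 100 = (15.10 / 11.4) * 100 = 132.46%


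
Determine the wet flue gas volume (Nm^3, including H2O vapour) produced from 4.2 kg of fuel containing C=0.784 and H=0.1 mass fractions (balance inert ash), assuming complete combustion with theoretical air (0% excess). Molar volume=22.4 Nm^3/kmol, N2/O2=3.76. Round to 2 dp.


Per kg fuel: CO2 = (C/12 kmol)*22.4 = (0.784/12)*22.4 = 1.46347 Nm^3
Per kg fuel: H2O = (H/2 kmol)*22.4 = (0.1/2)*22.4 = 1.12000 Nm^3
O2 needed per kg fuel = C/12 + H/4 = 0.784/12 + 0.1/4 = 0.09033333 kmol
Per kg fuel: N2 = O2*3.76*22.4 = 0.09033333*3.76*22.4 = 7.60823 Nm^3
Total per kg = 1.46347 + 1.12000 + 7.60823 = 10.19170 Nm^3
Total = 10.19170 * 4.2 = 42.81 Nm^3


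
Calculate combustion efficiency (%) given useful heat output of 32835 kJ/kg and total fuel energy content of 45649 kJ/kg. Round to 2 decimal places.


Efficiency = (Q_useful / Q_fuel) * 100
Efficiency = (32835 / 45649) * 100
Efficiency = 0.7193 * 100 = 71.93%


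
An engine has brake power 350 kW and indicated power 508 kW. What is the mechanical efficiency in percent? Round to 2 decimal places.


eta_mech = (BP / IP) * 100
Ratio = 350 / 508 = 0.6890
eta_mech = 0.6890 * 100 = 68.90%


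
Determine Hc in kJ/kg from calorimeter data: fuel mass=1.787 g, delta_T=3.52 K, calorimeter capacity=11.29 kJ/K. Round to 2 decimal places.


Hc = C_cal * delta_T / m_fuel
Q_released = 11.29 * 3.52 = 39.7408 kJ
m_fuel = 1.787 g = 1.787/1000 kg = 0.001787 kg
Hc = 39.7408 / 0.001787 = 22238.84 kJ/kg


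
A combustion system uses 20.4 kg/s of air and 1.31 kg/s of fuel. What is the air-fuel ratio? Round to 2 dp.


AFR = m_air / m_fuel
AFR = 20.4 / 1.31 = 15.57


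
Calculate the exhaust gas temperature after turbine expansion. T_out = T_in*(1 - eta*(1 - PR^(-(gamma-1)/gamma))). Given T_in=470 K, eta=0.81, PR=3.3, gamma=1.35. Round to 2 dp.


T_out = T_in * (1 - eta * (1 - PR^(-(gamma-1)/gamma)))
Exponent = -(1.35-1)/1.35 = -0.25925926
PR^exp = 3.3^(-0.25925926) = 0.73378775
Factor = 1 - 0.81*(1 - 0.73378775) = 0.78436808
T_out = 470 * 0.78436808 = 368.65 K


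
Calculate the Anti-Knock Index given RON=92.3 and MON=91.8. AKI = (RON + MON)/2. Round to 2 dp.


AKI = (RON + MON) / 2
AKI = (92.3 + 91.8) / 2
AKI = 184.1 / 2 = 92.05


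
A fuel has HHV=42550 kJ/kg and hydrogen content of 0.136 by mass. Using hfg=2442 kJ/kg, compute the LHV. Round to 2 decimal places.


LHV = HHV - hfg * 9 * H
Water correction = 2442 * 9 * 0.136 = 2989.008 kJ/kg
LHV = 42550 - 2989.008 = 39560.99 kJ/kg


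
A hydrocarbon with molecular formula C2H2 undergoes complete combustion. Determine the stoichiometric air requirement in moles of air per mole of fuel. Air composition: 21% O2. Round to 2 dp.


Balanced combustion: C2H2 + 2.5 O2 -> 2 CO2 + 1 H2O
O2 needed = C + H/4 = 2 + 2/4 = 2.50 moles
Air moles = O2 / 0.21 = 2.50 / 0.21 = 11.90 moles air


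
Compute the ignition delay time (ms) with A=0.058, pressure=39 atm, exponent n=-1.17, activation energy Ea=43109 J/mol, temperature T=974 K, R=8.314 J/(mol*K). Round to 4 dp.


tau = A * P^n * exp(Ea/(R*T))
P^n = 39^(-1.17) = 0.01375480
Ea/(R*T) = 43109/(8.314*974) = 5.323521
exp(Ea/(R*T)) = 205.104786
tau = 0.058 * 0.01375480 * 205.104786 = 0.1636 ms


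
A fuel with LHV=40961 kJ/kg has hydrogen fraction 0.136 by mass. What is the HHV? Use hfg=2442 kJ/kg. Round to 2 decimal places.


HHV = LHV + hfg * 9 * H
Water addition = 2442 * 9 * 0.136 = 2989.008 kJ/kg
HHV = 40961 + 2989.008 = 43950.01 kJ/kg


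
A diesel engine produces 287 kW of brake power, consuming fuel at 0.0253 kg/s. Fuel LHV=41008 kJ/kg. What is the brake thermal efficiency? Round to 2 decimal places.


eta_BTE = (BP / (mf * LHV)) * 100
Denominator = 0.0253 * 41008 = 1037.5024 kW
eta_BTE = (287 / 1037.5024) * 100 = 27.66%


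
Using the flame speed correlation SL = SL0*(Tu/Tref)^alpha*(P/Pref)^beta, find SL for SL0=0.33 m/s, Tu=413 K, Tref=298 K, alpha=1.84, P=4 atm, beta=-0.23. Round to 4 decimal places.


SL = SL0 * (Tu/Tref)^alpha * (P/Pref)^beta
T ratio = 413/298 = 1.38590604
(T ratio)^alpha = 1.38590604^1.84 = 1.823015
(P/Pref)^beta = 4^(-0.23) = 0.726986
SL = 0.33 * 1.823015 * 0.726986 = 0.4374 m/s


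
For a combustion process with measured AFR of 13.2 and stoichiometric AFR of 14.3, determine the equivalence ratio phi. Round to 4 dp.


phi = AFR_stoich / AFR_actual
phi = 14.3 / 13.2 = 1.0833


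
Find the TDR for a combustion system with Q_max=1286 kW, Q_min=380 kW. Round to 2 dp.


TDR = Q_max / Q_min
TDR = 1286 / 380 = 3.38


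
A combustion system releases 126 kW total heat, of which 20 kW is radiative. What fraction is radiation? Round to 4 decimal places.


f_rad = Q_rad / Q_total
f_rad = 20 / 126 = 0.1587


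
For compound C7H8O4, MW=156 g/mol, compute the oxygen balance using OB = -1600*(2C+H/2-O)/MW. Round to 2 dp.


OB = -1600 * (2C + H/2 - O) / MW
Inner = 2*7 + 8/2 - 4 = 14.00
OB = -1600 * 14.00 / 156 = -143.59%


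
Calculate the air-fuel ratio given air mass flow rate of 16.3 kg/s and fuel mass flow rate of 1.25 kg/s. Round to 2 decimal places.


AFR = m_air / m_fuel
AFR = 16.3 / 1.25 = 13.04


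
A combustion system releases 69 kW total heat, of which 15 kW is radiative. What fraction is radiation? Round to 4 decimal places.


f_rad = Q_rad / Q_total
f_rad = 15 / 69 = 0.2174


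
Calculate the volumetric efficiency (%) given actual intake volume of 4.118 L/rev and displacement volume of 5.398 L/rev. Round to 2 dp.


eta_v = (V_actual / V_disp) * 100
Ratio = 4.118 / 5.398 = 0.7629
eta_v = 0.7629 * 100 = 76.29%


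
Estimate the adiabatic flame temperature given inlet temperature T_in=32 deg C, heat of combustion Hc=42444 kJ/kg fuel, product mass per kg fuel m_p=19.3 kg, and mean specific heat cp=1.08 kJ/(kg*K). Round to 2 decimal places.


T_ad = T_in + Hc / (m_p * cp)
Denominator = 19.3 * 1.08 = 20.8440
Temperature rise = 42444 / 20.8440 = 2036.27 K
T_ad = 32 + 2036.27 = 2068.27 deg C


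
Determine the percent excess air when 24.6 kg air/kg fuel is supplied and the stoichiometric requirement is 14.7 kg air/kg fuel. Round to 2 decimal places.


Excess air = actual - stoichiometric = 24.6 - 14.7 = 9.90 kg/kg fuel
Excess air % = (excess / stoich) * 100 = (9.90 / 14.7) * 100 = 67.35%


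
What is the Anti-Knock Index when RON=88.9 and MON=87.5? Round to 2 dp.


AKI = (RON + MON) / 2
AKI = (88.9 + 87.5) / 2
AKI = 176.4 / 2 = 88.20


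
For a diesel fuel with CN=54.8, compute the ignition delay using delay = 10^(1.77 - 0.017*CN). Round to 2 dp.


delay = 10^(1.77 - 0.017*CN)
Exponent = 1.77 - 0.017*54.8 = 0.8384
delay = 10^0.8384 = 6.89 ms


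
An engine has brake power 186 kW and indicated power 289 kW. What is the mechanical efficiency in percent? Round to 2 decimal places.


eta_mech = (BP / IP) * 100
Ratio = 186 / 289 = 0.6436
eta_mech = 0.6436 * 100 = 64.36%


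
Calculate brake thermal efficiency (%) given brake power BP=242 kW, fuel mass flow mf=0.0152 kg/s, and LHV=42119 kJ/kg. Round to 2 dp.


eta_BTE = (BP / (mf * LHV)) * 100
Denominator = 0.0152 * 42119 = 640.2088 kW
eta_BTE = (242 / 640.2088) * 100 = 37.80%


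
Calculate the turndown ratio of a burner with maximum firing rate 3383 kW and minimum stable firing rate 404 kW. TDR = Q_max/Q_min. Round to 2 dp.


TDR = Q_max / Q_min
TDR = 3383 / 404 = 8.37


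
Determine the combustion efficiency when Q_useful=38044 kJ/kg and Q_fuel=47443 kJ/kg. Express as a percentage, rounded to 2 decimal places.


Efficiency = (Q_useful / Q_fuel) * 100
Efficiency = (38044 / 47443) * 100
Efficiency = 0.8019 * 100 = 80.19%


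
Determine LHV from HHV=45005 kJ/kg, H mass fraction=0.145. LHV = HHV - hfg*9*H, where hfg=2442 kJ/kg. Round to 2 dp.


LHV = HHV - hfg * 9 * H
Water correction = 2442 * 9 * 0.145 = 3186.810 kJ/kg
LHV = 45005 - 3186.810 = 41818.19 kJ/kg


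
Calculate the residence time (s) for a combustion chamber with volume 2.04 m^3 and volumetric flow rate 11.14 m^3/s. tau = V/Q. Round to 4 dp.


tau = V / Q_flow
tau = 2.04 / 11.14 = 0.1831 s


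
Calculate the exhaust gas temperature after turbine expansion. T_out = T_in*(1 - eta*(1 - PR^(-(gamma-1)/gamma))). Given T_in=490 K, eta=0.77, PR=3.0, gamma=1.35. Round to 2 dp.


T_out = T_in * (1 - eta * (1 - PR^(-(gamma-1)/gamma)))
Exponent = -(1.35-1)/1.35 = -0.25925926
PR^exp = 3.0^(-0.25925926) = 0.75214556
Factor = 1 - 0.77*(1 - 0.75214556) = 0.80915208
T_out = 490 * 0.80915208 = 396.48 K


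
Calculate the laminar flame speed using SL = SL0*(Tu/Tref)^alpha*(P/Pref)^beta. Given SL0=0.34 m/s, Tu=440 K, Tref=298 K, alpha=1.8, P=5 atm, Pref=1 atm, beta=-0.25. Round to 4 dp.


SL = SL0 * (Tu/Tref)^alpha * (P/Pref)^beta
T ratio = 440/298 = 1.47651007
(T ratio)^alpha = 1.47651007^1.8 = 2.016627
(P/Pref)^beta = 5^(-0.25) = 0.668740
SL = 0.34 * 2.016627 * 0.668740 = 0.4585 m/s


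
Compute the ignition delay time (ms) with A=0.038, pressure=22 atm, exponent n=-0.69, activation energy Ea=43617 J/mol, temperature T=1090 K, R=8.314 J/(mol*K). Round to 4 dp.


tau = A * P^n * exp(Ea/(R*T))
P^n = 22^(-0.69) = 0.11850273
Ea/(R*T) = 43617/(8.314*1090) = 4.813038
exp(Ea/(R*T)) = 123.105019
tau = 0.038 * 0.11850273 * 123.105019 = 0.5544 ms


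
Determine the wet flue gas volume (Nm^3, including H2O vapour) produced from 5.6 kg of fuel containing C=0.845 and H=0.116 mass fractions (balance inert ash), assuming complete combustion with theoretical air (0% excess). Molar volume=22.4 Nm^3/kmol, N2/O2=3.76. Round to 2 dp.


Per kg fuel: CO2 = (C/12 kmol)*22.4 = (0.845/12)*22.4 = 1.57733 Nm^3
Per kg fuel: H2O = (H/2 kmol)*22.4 = (0.116/2)*22.4 = 1.29920 Nm^3
O2 needed per kg fuel = C/12 + H/4 = 0.845/12 + 0.116/4 = 0.09941667 kmol
Per kg fuel: N2 = O2*3.76*22.4 = 0.09941667*3.76*22.4 = 8.37327 Nm^3
Total per kg = 1.57733 + 1.29920 + 8.37327 = 11.24980 Nm^3
Total = 11.24980 * 5.6 = 63.00 Nm^3


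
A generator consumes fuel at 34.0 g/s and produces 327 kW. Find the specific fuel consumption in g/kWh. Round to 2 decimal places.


SFC = (mf / BP) * 3600
Rate = 34.0 / 327 = 0.103976 g/(s*kW)
SFC = 0.103976 * 3600 = 374.31 g/kWh


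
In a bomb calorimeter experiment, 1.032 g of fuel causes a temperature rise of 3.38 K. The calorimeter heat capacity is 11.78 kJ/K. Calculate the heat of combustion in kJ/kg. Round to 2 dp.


Hc = C_cal * delta_T / m_fuel
Q_released = 11.78 * 3.38 = 39.8164 kJ
m_fuel = 1.032 g = 1.032/1000 kg = 0.001032 kg
Hc = 39.8164 / 0.001032 = 38581.78 kJ/kg


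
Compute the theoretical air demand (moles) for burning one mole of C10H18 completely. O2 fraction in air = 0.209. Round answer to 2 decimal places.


Balanced combustion: C10H18 + 14.5 O2 -> 10 CO2 + 9 H2O
O2 needed = C + H/4 = 10 + 18/4 = 14.50 moles
Air moles = O2 / 0.209 = 14.50 / 0.209 = 69.38 moles air


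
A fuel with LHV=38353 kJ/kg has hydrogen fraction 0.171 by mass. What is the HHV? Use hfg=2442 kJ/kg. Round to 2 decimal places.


HHV = LHV + hfg * 9 * H
Water addition = 2442 * 9 * 0.171 = 3758.238 kJ/kg
HHV = 38353 + 3758.238 = 42111.24 kJ/kg


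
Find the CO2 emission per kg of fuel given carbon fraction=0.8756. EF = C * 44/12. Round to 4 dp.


EF = C_frac * (M_CO2 / M_C)
EF = 0.8756 * (44/12)
EF = 0.8756 * 3.666667 = 3.2105 kg_CO2/kg_fuel


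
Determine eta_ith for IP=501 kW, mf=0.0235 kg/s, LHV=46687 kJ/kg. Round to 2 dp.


eta_ith = (IP / (mf * LHV)) * 100
Denominator = 0.0235 * 46687 = 1097.1445 kW
eta_ith = (501 / 1097.1445) * 100 = 45.66%


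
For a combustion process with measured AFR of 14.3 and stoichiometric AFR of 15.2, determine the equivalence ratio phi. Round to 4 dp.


phi = AFR_stoich / AFR_actual
phi = 15.2 / 14.3 = 1.0629


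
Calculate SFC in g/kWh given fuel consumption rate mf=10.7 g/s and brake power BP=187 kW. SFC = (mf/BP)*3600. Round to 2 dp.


SFC = (mf / BP) * 3600
Rate = 10.7 / 187 = 0.057219 g/(s*kW)
SFC = 0.057219 * 3600 = 205.99 g/kWh


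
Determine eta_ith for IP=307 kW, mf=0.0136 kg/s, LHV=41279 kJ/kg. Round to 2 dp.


eta_ith = (IP / (mf * LHV)) * 100
Denominator = 0.0136 * 41279 = 561.3944 kW
eta_ith = (307 / 561.3944) * 100 = 54.69%


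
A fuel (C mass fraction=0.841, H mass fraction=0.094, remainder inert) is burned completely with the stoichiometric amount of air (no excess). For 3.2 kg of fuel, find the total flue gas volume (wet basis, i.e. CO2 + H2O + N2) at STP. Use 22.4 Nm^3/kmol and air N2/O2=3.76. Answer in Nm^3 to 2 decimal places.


Per kg fuel: CO2 = (C/12 kmol)*22.4 = (0.841/12)*22.4 = 1.56987 Nm^3
Per kg fuel: H2O = (H/2 kmol)*22.4 = (0.094/2)*22.4 = 1.05280 Nm^3
O2 needed per kg fuel = C/12 + H/4 = 0.841/12 + 0.094/4 = 0.09358333 kmol
Per kg fuel: N2 = O2*3.76*22.4 = 0.09358333*3.76*22.4 = 7.88196 Nm^3
Total per kg = 1.56987 + 1.05280 + 7.88196 = 10.50463 Nm^3
Total = 10.50463 * 3.2 = 33.61 Nm^3


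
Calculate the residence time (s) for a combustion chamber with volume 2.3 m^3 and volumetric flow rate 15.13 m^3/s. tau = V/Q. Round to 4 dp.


tau = V / Q_flow
tau = 2.3 / 15.13 = 0.1520 s


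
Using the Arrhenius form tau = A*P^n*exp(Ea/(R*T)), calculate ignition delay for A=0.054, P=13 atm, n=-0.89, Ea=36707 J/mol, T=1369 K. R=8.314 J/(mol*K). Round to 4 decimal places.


tau = A * P^n * exp(Ea/(R*T))
P^n = 13^(-0.89) = 0.10199771
Ea/(R*T) = 36707/(8.314*1369) = 3.225042
exp(Ea/(R*T)) = 25.154640
tau = 0.054 * 0.10199771 * 25.154640 = 0.1385 ms


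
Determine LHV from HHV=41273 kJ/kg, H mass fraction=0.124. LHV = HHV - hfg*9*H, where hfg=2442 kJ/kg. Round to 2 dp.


LHV = HHV - hfg * 9 * H
Water correction = 2442 * 9 * 0.124 = 2725.272 kJ/kg
LHV = 41273 - 2725.272 = 38547.73 kJ/kg


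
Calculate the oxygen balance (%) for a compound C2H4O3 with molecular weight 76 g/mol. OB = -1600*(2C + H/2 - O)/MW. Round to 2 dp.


OB = -1600 * (2C + H/2 - O) / MW
Inner = 2*2 + 4/2 - 3 = 3.00
OB = -1600 * 3.00 / 76 = -63.16%


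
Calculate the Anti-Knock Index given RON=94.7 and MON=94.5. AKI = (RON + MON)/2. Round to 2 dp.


AKI = (RON + MON) / 2
AKI = (94.7 + 94.5) / 2
AKI = 189.2 / 2 = 94.60


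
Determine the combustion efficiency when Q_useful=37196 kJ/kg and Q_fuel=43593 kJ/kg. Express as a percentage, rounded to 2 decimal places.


Efficiency = (Q_useful / Q_fuel) * 100
Efficiency = (37196 / 43593) * 100
Efficiency = 0.8533 * 100 = 85.33%


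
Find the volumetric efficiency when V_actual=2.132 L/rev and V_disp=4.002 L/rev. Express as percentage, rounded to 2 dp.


eta_v = (V_actual / V_disp) * 100
Ratio = 2.132 / 4.002 = 0.5327
eta_v = 0.5327 * 100 = 53.27%


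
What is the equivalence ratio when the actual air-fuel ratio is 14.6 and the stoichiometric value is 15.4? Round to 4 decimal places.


phi = AFR_stoich / AFR_actual
phi = 15.4 / 14.6 = 1.0548


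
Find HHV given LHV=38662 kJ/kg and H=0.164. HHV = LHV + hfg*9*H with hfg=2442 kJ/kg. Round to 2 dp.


HHV = LHV + hfg * 9 * H
Water addition = 2442 * 9 * 0.164 = 3604.392 kJ/kg
HHV = 38662 + 3604.392 = 42266.39 kJ/kg


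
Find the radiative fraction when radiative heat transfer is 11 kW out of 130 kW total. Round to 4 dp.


f_rad = Q_rad / Q_total
f_rad = 11 / 130 = 0.0846


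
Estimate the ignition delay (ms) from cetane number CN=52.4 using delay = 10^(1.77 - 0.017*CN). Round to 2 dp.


delay = 10^(1.77 - 0.017*CN)
Exponent = 1.77 - 0.017*52.4 = 0.8792
delay = 10^0.8792 = 7.57 ms


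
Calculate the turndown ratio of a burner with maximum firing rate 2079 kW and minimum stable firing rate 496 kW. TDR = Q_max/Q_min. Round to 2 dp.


TDR = Q_max / Q_min
TDR = 2079 / 496 = 4.19


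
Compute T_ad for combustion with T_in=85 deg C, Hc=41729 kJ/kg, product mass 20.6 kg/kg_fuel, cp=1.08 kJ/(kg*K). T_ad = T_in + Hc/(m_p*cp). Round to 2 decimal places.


T_ad = T_in + Hc / (m_p * cp)
Denominator = 20.6 * 1.08 = 22.2480
Temperature rise = 41729 / 22.2480 = 1875.63 K
T_ad = 85 + 1875.63 = 1960.63 deg C


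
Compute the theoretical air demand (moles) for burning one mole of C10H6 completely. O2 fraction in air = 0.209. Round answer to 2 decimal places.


Balanced combustion: C10H6 + 11.5 O2 -> 10 CO2 + 3 H2O
O2 needed = C + H/4 = 10 + 6/4 = 11.50 moles
Air moles = O2 / 0.209 = 11.50 / 0.209 = 55.02 moles air


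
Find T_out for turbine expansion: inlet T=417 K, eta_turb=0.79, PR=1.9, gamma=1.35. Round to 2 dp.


T_out = T_in * (1 - eta * (1 - PR^(-(gamma-1)/gamma)))
Exponent = -(1.35-1)/1.35 = -0.25925926
PR^exp = 1.9^(-0.25925926) = 0.84670193
Factor = 1 - 0.79*(1 - 0.84670193) = 0.87889452
T_out = 417 * 0.87889452 = 366.50 K


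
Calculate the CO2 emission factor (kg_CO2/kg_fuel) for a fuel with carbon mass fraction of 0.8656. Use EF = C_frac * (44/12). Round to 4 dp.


EF = C_frac * (M_CO2 / M_C)
EF = 0.8656 * (44/12)
EF = 0.8656 * 3.666667 = 3.1739 kg_CO2/kg_fuel


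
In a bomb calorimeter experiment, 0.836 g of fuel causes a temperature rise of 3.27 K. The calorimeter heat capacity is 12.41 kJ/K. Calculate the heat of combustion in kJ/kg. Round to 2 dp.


Hc = C_cal * delta_T / m_fuel
Q_released = 12.41 * 3.27 = 40.5807 kJ
m_fuel = 0.836 g = 0.836/1000 kg = 0.000836 kg
Hc = 40.5807 / 0.000836 = 48541.51 kJ/kg


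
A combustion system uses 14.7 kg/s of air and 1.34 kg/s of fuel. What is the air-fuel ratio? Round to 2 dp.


AFR = m_air / m_fuel
AFR = 14.7 / 1.34 = 10.97


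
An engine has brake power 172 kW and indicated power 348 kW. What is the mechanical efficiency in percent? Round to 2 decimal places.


eta_mech = (BP / IP) * 100
Ratio = 172 / 348 = 0.4943
eta_mech = 0.4943 * 100 = 49.43%


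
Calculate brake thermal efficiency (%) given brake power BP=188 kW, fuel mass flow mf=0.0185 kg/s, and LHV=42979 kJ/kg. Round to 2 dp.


eta_BTE = (BP / (mf * LHV)) * 100
Denominator = 0.0185 * 42979 = 795.1115 kW
eta_BTE = (188 / 795.1115) * 100 = 23.64%


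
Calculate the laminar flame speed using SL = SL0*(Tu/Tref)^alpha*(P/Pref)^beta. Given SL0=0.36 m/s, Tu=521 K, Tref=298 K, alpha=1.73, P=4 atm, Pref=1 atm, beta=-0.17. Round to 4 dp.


SL = SL0 * (Tu/Tref)^alpha * (P/Pref)^beta
T ratio = 521/298 = 1.74832215
(T ratio)^alpha = 1.74832215^1.73 = 2.628664
(P/Pref)^beta = 4^(-0.17) = 0.790041
SL = 0.36 * 2.628664 * 0.790041 = 0.7476 m/s


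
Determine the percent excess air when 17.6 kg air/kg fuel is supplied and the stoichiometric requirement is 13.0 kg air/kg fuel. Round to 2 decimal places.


Excess air = actual - stoichiometric = 17.6 - 13.0 = 4.60 kg/kg fuel
Excess air % = (excess / stoich) * 100 = (4.60 / 13.0) * 100 = 35.38%


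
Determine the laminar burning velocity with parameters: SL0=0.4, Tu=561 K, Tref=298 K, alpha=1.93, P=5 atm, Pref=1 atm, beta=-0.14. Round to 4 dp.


SL = SL0 * (Tu/Tref)^alpha * (P/Pref)^beta
T ratio = 561/298 = 1.88255034
(T ratio)^alpha = 1.88255034^1.93 = 3.390478
(P/Pref)^beta = 5^(-0.14) = 0.798260
SL = 0.4 * 3.390478 * 0.798260 = 1.0826 m/s


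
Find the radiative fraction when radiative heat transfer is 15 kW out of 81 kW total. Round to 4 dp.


f_rad = Q_rad / Q_total
f_rad = 15 / 81 = 0.1852


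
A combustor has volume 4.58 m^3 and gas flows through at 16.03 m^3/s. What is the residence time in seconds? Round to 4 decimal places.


tau = V / Q_flow
tau = 4.58 / 16.03 = 0.2857 s


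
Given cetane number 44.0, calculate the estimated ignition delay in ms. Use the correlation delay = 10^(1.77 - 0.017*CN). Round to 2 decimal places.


delay = 10^(1.77 - 0.017*CN)
Exponent = 1.77 - 0.017*44.0 = 1.0220
delay = 10^1.0220 = 10.52 ms


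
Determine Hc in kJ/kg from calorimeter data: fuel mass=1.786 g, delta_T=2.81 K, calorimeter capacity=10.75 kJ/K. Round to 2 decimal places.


Hc = C_cal * delta_T / m_fuel
Q_released = 10.75 * 2.81 = 30.2075 kJ
m_fuel = 1.786 g = 1.786/1000 kg = 0.001786 kg
Hc = 30.2075 / 0.001786 = 16913.49 kJ/kg


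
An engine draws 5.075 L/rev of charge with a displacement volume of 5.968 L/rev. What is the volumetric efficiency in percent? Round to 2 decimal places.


eta_v = (V_actual / V_disp) * 100
Ratio = 5.075 / 5.968 = 0.8504
eta_v = 0.8504 * 100 = 85.04%


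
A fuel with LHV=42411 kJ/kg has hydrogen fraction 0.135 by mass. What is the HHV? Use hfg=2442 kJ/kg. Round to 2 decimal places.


HHV = LHV + hfg * 9 * H
Water addition = 2442 * 9 * 0.135 = 2967.030 kJ/kg
HHV = 42411 + 2967.030 = 45378.03 kJ/kg


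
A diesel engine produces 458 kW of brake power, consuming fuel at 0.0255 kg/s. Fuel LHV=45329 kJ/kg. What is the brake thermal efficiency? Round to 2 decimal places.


eta_BTE = (BP / (mf * LHV)) * 100
Denominator = 0.0255 * 45329 = 1155.8895 kW
eta_BTE = (458 / 1155.8895) * 100 = 39.62%


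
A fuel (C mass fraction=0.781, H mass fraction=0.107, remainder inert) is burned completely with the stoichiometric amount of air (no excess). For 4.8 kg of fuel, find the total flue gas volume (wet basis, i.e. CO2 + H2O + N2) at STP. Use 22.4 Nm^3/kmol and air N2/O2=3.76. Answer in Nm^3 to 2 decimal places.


Per kg fuel: CO2 = (C/12 kmol)*22.4 = (0.781/12)*22.4 = 1.45787 Nm^3
Per kg fuel: H2O = (H/2 kmol)*22.4 = (0.107/2)*22.4 = 1.19840 Nm^3
O2 needed per kg fuel = C/12 + H/4 = 0.781/12 + 0.107/4 = 0.09183333 kmol
Per kg fuel: N2 = O2*3.76*22.4 = 0.09183333*3.76*22.4 = 7.73457 Nm^3
Total per kg = 1.45787 + 1.19840 + 7.73457 = 10.39084 Nm^3
Total = 10.39084 * 4.8 = 49.88 Nm^3


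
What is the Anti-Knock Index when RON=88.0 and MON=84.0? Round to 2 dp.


AKI = (RON + MON) / 2
AKI = (88.0 + 84.0) / 2
AKI = 172.0 / 2 = 86.00


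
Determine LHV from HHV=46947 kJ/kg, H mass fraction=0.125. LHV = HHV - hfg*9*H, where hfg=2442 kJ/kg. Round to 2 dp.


LHV = HHV - hfg * 9 * H
Water correction = 2442 * 9 * 0.125 = 2747.250 kJ/kg
LHV = 46947 - 2747.250 = 44199.75 kJ/kg


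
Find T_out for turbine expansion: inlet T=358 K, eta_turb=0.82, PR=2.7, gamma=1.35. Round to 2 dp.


T_out = T_in * (1 - eta * (1 - PR^(-(gamma-1)/gamma)))
Exponent = -(1.35-1)/1.35 = -0.25925926
PR^exp = 2.7^(-0.25925926) = 0.77297411
Factor = 1 - 0.82*(1 - 0.77297411) = 0.81383877
T_out = 358 * 0.81383877 = 291.35 K


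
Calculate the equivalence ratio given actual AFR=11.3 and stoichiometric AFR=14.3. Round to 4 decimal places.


phi = AFR_stoich / AFR_actual
phi = 14.3 / 11.3 = 1.2655


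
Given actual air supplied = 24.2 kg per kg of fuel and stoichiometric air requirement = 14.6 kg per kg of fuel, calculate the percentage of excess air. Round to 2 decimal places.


Excess air = actual - stoichiometric = 24.2 - 14.6 = 9.60 kg/kg fuel
Excess air % = (excess / stoich) * 100 = (9.60 / 14.6) * 100 = 65.75%


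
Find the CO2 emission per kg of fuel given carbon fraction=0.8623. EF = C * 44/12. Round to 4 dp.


EF = C_frac * (M_CO2 / M_C)
EF = 0.8623 * (44/12)
EF = 0.8623 * 3.666667 = 3.1618 kg_CO2/kg_fuel


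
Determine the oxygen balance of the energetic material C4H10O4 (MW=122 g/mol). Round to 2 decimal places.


OB = -1600 * (2C + H/2 - O) / MW
Inner = 2*4 + 10/2 - 4 = 9.00
OB = -1600 * 9.00 / 122 = -118.03%


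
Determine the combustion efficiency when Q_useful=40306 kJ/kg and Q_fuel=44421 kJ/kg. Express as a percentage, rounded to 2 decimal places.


Efficiency = (Q_useful / Q_fuel) * 100
Efficiency = (40306 / 44421) * 100
Efficiency = 0.9074 * 100 = 90.74%


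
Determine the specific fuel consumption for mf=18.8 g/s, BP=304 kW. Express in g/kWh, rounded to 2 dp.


SFC = (mf / BP) * 3600
Rate = 18.8 / 304 = 0.061842 g/(s*kW)
SFC = 0.061842 * 3600 = 222.63 g/kWh


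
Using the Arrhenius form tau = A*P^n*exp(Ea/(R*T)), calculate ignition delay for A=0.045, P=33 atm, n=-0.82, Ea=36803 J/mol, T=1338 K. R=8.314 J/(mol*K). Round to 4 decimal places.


tau = A * P^n * exp(Ea/(R*T))
P^n = 33^(-0.82) = 0.05686153
Ea/(R*T) = 36803/(8.314*1338) = 3.308393
exp(Ea/(R*T)) = 27.341152
tau = 0.045 * 0.05686153 * 27.341152 = 0.0700 ms


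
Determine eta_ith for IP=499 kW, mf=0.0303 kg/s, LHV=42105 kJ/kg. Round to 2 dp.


eta_ith = (IP / (mf * LHV)) * 100
Denominator = 0.0303 * 42105 = 1275.7815 kW
eta_ith = (499 / 1275.7815) * 100 = 39.11%


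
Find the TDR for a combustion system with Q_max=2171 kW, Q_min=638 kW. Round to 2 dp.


TDR = Q_max / Q_min
TDR = 2171 / 638 = 3.40


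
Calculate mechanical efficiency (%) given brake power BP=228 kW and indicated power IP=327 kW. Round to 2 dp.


eta_mech = (BP / IP) * 100
Ratio = 228 / 327 = 0.6972
eta_mech = 0.6972 * 100 = 69.72%


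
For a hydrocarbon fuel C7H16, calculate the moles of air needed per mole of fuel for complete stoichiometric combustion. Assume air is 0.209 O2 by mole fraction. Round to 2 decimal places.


Balanced combustion: C7H16 + 11 O2 -> 7 CO2 + 8 H2O
O2 needed = C + H/4 = 7 + 16/4 = 11.00 moles
Air moles = O2 / 0.209 = 11.00 / 0.209 = 52.63 moles air


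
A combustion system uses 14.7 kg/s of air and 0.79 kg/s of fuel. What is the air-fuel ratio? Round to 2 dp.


AFR = m_air / m_fuel
AFR = 14.7 / 0.79 = 18.61


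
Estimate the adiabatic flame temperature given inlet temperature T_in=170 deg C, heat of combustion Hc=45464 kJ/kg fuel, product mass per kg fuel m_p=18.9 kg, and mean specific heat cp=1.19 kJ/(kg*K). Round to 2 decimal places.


T_ad = T_in + Hc / (m_p * cp)
Denominator = 18.9 * 1.19 = 22.4910
Temperature rise = 45464 / 22.4910 = 2021.43 K
T_ad = 170 + 2021.43 = 2191.43 deg C


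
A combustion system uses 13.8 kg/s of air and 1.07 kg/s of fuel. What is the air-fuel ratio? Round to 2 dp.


AFR = m_air / m_fuel
AFR = 13.8 / 1.07 = 12.90


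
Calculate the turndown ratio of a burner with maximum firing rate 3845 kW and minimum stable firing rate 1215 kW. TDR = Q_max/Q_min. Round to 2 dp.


TDR = Q_max / Q_min
TDR = 3845 / 1215 = 3.16


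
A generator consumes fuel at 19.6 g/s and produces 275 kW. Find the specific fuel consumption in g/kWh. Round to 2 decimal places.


SFC = (mf / BP) * 3600
Rate = 19.6 / 275 = 0.071273 g/(s*kW)
SFC = 0.071273 * 3600 = 256.58 g/kWh


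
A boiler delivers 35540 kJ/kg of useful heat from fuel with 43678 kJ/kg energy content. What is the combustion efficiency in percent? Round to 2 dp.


Efficiency = (Q_useful / Q_fuel) * 100
Efficiency = (35540 / 43678) * 100
Efficiency = 0.8137 * 100 = 81.37%


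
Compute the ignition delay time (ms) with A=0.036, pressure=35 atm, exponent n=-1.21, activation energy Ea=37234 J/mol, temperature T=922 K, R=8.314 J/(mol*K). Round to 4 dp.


tau = A * P^n * exp(Ea/(R*T))
P^n = 35^(-1.21) = 0.01354184
Ea/(R*T) = 37234/(8.314*922) = 4.857343
exp(Ea/(R*T)) = 128.681813
tau = 0.036 * 0.01354184 * 128.681813 = 0.0627 ms


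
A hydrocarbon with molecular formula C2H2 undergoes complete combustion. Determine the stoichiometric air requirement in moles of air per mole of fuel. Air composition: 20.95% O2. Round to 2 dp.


Balanced combustion: C2H2 + 2.5 O2 -> 2 CO2 + 1 H2O
O2 needed = C + H/4 = 2 + 2/4 = 2.50 moles
Air moles = O2 / 0.2095 = 2.50 / 0.2095 = 11.93 moles air


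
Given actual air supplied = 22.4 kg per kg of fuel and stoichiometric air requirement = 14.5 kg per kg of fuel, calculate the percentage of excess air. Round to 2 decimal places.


Excess air = actual - stoichiometric = 22.4 - 14.5 = 7.90 kg/kg fuel
Excess air % = (excess / stoich) * 100 = (7.90 / 14.5) * 100 = 54.48%


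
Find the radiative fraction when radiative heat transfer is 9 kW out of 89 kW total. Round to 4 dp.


f_rad = Q_rad / Q_total
f_rad = 9 / 89 = 0.1011


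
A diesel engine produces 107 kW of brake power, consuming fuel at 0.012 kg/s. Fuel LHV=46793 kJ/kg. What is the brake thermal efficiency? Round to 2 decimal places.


eta_BTE = (BP / (mf * LHV)) * 100
Denominator = 0.012 * 46793 = 561.5160 kW
eta_BTE = (107 / 561.5160) * 100 = 19.06%


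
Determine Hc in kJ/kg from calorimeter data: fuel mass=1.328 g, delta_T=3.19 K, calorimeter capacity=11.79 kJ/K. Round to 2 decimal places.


Hc = C_cal * delta_T / m_fuel
Q_released = 11.79 * 3.19 = 37.6101 kJ
m_fuel = 1.328 g = 1.328/1000 kg = 0.001328 kg
Hc = 37.6101 / 0.001328 = 28320.86 kJ/kg


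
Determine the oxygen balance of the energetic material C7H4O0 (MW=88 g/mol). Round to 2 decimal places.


OB = -1600 * (2C + H/2 - O) / MW
Inner = 2*7 + 4/2 - 0 = 16.00
OB = -1600 * 16.00 / 88 = -290.91%


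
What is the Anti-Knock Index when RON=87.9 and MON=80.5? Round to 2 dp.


AKI = (RON + MON) / 2
AKI = (87.9 + 80.5) / 2
AKI = 168.4 / 2 = 84.20


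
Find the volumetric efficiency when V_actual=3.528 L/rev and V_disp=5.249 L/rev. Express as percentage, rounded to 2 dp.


eta_v = (V_actual / V_disp) * 100
Ratio = 3.528 / 5.249 = 0.6721
eta_v = 0.6721 * 100 = 67.21%


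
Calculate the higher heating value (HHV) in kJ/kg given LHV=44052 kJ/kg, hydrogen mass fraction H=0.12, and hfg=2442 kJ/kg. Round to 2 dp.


HHV = LHV + hfg * 9 * H
Water addition = 2442 * 9 * 0.12 = 2637.360 kJ/kg
HHV = 44052 + 2637.360 = 46689.36 kJ/kg


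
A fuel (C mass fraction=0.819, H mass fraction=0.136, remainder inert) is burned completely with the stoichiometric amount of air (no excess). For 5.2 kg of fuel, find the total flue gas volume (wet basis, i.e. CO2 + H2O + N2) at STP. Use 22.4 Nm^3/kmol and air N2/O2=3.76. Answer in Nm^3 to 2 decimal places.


Per kg fuel: CO2 = (C/12 kmol)*22.4 = (0.819/12)*22.4 = 1.52880 Nm^3
Per kg fuel: H2O = (H/2 kmol)*22.4 = (0.136/2)*22.4 = 1.52320 Nm^3
O2 needed per kg fuel = C/12 + H/4 = 0.819/12 + 0.136/4 = 0.10225000 kmol
Per kg fuel: N2 = O2*3.76*22.4 = 0.10225000*3.76*22.4 = 8.61190 Nm^3
Total per kg = 1.52880 + 1.52320 + 8.61190 = 11.66390 Nm^3
Total = 11.66390 * 5.2 = 60.65 Nm^3


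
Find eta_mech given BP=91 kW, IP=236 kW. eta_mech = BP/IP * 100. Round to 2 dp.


eta_mech = (BP / IP) * 100
Ratio = 91 / 236 = 0.3856
eta_mech = 0.3856 * 100 = 38.56%


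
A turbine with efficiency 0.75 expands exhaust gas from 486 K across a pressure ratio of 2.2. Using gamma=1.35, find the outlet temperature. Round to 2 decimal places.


T_out = T_in * (1 - eta * (1 - PR^(-(gamma-1)/gamma)))
Exponent = -(1.35-1)/1.35 = -0.25925926
PR^exp = 2.2^(-0.25925926) = 0.81512413
Factor = 1 - 0.75*(1 - 0.81512413) = 0.86134310
T_out = 486 * 0.86134310 = 418.61 K


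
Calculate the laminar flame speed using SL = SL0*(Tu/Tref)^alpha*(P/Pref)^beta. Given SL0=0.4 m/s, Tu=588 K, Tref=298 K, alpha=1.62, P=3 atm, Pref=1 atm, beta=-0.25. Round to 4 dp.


SL = SL0 * (Tu/Tref)^alpha * (P/Pref)^beta
T ratio = 588/298 = 1.97315436
(T ratio)^alpha = 1.97315436^1.62 = 3.007190
(P/Pref)^beta = 3^(-0.25) = 0.759836
SL = 0.4 * 3.007190 * 0.759836 = 0.9140 m/s


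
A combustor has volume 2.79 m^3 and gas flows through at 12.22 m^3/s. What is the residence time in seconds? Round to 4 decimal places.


tau = V / Q_flow
tau = 2.79 / 12.22 = 0.2283 s


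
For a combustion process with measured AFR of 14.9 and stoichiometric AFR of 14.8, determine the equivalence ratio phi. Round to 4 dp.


phi = AFR_stoich / AFR_actual
phi = 14.8 / 14.9 = 0.9933


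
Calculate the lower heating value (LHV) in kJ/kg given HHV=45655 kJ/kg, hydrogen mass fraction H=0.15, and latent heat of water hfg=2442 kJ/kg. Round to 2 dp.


LHV = HHV - hfg * 9 * H
Water correction = 2442 * 9 * 0.15 = 3296.700 kJ/kg
LHV = 45655 - 3296.700 = 42358.30 kJ/kg


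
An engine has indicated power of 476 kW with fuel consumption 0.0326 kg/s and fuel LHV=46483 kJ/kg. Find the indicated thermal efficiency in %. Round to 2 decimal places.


eta_ith = (IP / (mf * LHV)) * 100
Denominator = 0.0326 * 46483 = 1515.3458 kW
eta_ith = (476 / 1515.3458) * 100 = 31.41%


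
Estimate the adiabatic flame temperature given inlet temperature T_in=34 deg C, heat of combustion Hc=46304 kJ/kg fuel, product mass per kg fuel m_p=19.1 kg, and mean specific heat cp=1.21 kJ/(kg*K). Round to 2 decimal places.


T_ad = T_in + Hc / (m_p * cp)
Denominator = 19.1 * 1.21 = 23.1110
Temperature rise = 46304 / 23.1110 = 2003.55 K
T_ad = 34 + 2003.55 = 2037.55 deg C


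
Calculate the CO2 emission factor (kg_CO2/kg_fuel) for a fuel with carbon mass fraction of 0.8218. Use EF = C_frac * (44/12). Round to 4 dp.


EF = C_frac * (M_CO2 / M_C)
EF = 0.8218 * (44/12)
EF = 0.8218 * 3.666667 = 3.0133 kg_CO2/kg_fuel


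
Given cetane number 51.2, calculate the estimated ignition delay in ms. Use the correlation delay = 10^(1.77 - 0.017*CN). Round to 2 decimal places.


delay = 10^(1.77 - 0.017*CN)
Exponent = 1.77 - 0.017*51.2 = 0.8996
delay = 10^0.8996 = 7.94 ms


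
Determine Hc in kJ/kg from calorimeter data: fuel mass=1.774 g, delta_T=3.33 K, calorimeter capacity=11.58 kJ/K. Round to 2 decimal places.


Hc = C_cal * delta_T / m_fuel
Q_released = 11.58 * 3.33 = 38.5614 kJ
m_fuel = 1.774 g = 1.774/1000 kg = 0.001774 kg
Hc = 38.5614 / 0.001774 = 21736.98 kJ/kg


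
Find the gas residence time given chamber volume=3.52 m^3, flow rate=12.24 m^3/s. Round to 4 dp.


tau = V / Q_flow
tau = 3.52 / 12.24 = 0.2876 s


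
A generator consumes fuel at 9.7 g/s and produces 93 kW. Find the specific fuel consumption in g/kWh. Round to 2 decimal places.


SFC = (mf / BP) * 3600
Rate = 9.7 / 93 = 0.104301 g/(s*kW)
SFC = 0.104301 * 3600 = 375.48 g/kWh


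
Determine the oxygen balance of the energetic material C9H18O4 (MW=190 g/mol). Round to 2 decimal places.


OB = -1600 * (2C + H/2 - O) / MW
Inner = 2*9 + 18/2 - 4 = 23.00
OB = -1600 * 23.00 / 190 = -193.68%


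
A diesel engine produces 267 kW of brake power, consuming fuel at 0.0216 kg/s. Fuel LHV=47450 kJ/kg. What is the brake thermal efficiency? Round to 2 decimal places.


eta_BTE = (BP / (mf * LHV)) * 100
Denominator = 0.0216 * 47450 = 1024.9200 kW
eta_BTE = (267 / 1024.9200) * 100 = 26.05%


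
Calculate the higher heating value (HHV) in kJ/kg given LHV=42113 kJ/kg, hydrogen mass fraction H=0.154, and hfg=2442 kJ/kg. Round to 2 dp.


HHV = LHV + hfg * 9 * H
Water addition = 2442 * 9 * 0.154 = 3384.612 kJ/kg
HHV = 42113 + 3384.612 = 45497.61 kJ/kg


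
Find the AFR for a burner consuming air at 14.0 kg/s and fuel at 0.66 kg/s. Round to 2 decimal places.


AFR = m_air / m_fuel
AFR = 14.0 / 0.66 = 21.21


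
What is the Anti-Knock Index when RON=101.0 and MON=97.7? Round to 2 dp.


AKI = (RON + MON) / 2
AKI = (101.0 + 97.7) / 2
AKI = 198.7 / 2 = 99.35


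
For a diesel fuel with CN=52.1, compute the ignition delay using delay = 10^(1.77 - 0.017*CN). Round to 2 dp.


delay = 10^(1.77 - 0.017*CN)
Exponent = 1.77 - 0.017*52.1 = 0.8843
delay = 10^0.8843 = 7.66 ms


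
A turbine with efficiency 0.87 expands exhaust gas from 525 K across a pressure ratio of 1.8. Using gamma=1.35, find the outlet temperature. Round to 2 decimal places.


T_out = T_in * (1 - eta * (1 - PR^(-(gamma-1)/gamma)))
Exponent = -(1.35-1)/1.35 = -0.25925926
PR^exp = 1.8^(-0.25925926) = 0.85865408
Factor = 1 - 0.87*(1 - 0.85865408) = 0.87702905
T_out = 525 * 0.87702905 = 460.44 K


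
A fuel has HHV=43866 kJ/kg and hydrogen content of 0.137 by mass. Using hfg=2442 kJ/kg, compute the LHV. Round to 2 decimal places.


LHV = HHV - hfg * 9 * H
Water correction = 2442 * 9 * 0.137 = 3010.986 kJ/kg
LHV = 43866 - 3010.986 = 40855.01 kJ/kg


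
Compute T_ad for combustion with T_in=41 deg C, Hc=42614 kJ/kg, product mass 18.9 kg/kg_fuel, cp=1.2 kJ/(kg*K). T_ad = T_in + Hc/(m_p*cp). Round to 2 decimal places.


T_ad = T_in + Hc / (m_p * cp)
Denominator = 18.9 * 1.2 = 22.6800
Temperature rise = 42614 / 22.6800 = 1878.92 K
T_ad = 41 + 1878.92 = 1919.92 deg C


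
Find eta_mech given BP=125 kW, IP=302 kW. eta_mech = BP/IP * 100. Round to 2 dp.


eta_mech = (BP / IP) * 100
Ratio = 125 / 302 = 0.4139
eta_mech = 0.4139 * 100 = 41.39%


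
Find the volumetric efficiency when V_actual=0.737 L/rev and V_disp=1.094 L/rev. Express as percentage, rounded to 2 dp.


eta_v = (V_actual / V_disp) * 100
Ratio = 0.737 / 1.094 = 0.6737
eta_v = 0.6737 * 100 = 67.37%


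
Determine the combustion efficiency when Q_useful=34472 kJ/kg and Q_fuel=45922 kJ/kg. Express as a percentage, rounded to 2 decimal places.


Efficiency = (Q_useful / Q_fuel) * 100
Efficiency = (34472 / 45922) * 100
Efficiency = 0.7507 * 100 = 75.07%


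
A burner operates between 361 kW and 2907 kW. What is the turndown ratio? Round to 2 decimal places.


TDR = Q_max / Q_min
TDR = 2907 / 361 = 8.05
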